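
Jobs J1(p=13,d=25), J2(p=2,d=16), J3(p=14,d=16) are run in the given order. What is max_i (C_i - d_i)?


Lateness per job (L = C - d):
  J1: C=13, d=25, L=-12
  J2: C=15, d=16, L=-1
  J3: C=29, d=16, L=13
Lmax = max(-12, -1, 13)
= 13


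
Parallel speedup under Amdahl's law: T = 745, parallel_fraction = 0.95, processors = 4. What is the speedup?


Amdahl's law: T_p = T × ((1-p) + p/N)
= 745 × ((1-0.95) + 0.95/4)
= 745 × (0.05 + 0.2375)
= 745 × 0.2875
= 214.19
Speedup = 745/214.19
= 3.48×


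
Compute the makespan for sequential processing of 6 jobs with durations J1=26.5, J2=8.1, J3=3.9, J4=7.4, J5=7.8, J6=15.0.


Sequential makespan: sum all processing times
= 26.5 + 8.1 + 3.9 + 7.4 + 7.8 + 15.0
= 68.7 time units


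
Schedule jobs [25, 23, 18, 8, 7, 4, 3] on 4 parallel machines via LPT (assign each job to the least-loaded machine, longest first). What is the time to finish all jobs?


Jobs (LPT sorted): [25, 23, 18, 8, 7, 4, 3]
Machines: 4
  J=25 → Machine 1 (load: 0+25=25)
  J=23 → Machine 2 (load: 0+23=23)
  J=18 → Machine 3 (load: 0+18=18)
  J=8 → Machine 4 (load: 0+8=8)
  J=7 → Machine 4 (load: 8+7=15)
  J=4 → Machine 4 (load: 15+4=19)
  J=3 → Machine 3 (load: 18+3=21)
Machine loads: [25, 23, 21, 19]
Makespan = max = 25 time units


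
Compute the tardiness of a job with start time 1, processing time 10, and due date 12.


Completion = start + processing = 1 + 10 = 11
Tardiness = max(0, C - d) = max(0, 11 - 12)
= max(0, -1)
= 0


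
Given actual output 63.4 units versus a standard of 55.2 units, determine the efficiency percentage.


Efficiency = (actual / standard) × 100
= (63.4 / 55.2) × 100
= 114.9%


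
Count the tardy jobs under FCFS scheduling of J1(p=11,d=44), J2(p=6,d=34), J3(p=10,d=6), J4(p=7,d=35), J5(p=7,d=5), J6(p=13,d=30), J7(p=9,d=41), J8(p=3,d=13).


Completion vs due date:
  J1: C=11, d=44 → on time
  J2: C=17, d=34 → on time
  J3: C=27, d=6 → TARDY
  J4: C=34, d=35 → on time
  J5: C=41, d=5 → TARDY
  J6: C=54, d=30 → TARDY
  J7: C=63, d=41 → TARDY
  J8: C=66, d=13 → TARDY
Tardy jobs: J3, J5, J6, J7, J8
Count = 5


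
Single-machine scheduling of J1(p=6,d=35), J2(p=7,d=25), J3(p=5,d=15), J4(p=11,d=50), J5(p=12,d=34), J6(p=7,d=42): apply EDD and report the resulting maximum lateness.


EDD order: J3 → J2 → J5 → J1 → J6 → J4
Completion and lateness:
  J3: C=5, d=15, L=5-15=-10
  J2: C=12, d=25, L=12-25=-13
  J5: C=24, d=34, L=24-34=-10
  J1: C=30, d=35, L=30-35=-5
  J6: C=37, d=42, L=37-42=-5
  J4: C=48, d=50, L=48-50=-2
Lmax = max(-10, -13, -10, -5, -5, -2)
= -2


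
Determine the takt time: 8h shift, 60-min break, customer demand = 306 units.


Available = 8×60 - 60 = 420 min
Takt time = 420 / 306
= 1.37 min/unit


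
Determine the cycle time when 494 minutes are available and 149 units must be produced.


Cycle time = available time / demand
= 494 / 149
= 3.32 min/unit


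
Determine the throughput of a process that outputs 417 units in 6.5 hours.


Throughput = units / time
= 417 / 6.5
= 64.2 units/hour


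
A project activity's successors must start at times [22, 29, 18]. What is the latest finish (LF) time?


LF = min of all successor start times
Successors start at: [22, 29, 18]
LF = min(22, 29, 18)
= 18


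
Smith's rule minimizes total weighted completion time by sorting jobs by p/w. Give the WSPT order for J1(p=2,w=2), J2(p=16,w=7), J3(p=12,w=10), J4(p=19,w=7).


WSPT (Smith's rule): sort by p/w ascending
  J1: p/w = 2/2 = 1.000
  J3: p/w = 12/10 = 1.200
  J2: p/w = 16/7 = 2.286
  J4: p/w = 19/7 = 2.714
Order: J1 → J3 → J2 → J4


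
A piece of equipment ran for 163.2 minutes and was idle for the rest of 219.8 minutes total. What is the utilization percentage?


Utilization = busy / total × 100
= 163.2 / 219.8 × 100
= 74.2%


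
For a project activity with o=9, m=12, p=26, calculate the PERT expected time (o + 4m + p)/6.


te = (o + 4m + p) / 6
= (9 + 4×12 + 26) / 6
= (9 + 48 + 26) / 6
= 83 / 6
= 13.83


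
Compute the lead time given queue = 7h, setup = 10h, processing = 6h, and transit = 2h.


Lead time = queue + setup + processing + transit
= 7 + 10 + 6 + 2
= 25 hours


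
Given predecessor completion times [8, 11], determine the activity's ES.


ES = max of all predecessor completion times
Predecessors: [8, 11]
ES = max(8, 11)
= 11


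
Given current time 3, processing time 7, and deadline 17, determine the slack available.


Slack = due - current_time - processing
= 17 - 3 - 7
= 7


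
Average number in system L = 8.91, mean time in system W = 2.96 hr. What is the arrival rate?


Little's law: L = λW → λ = L / W
= 8.91 / 2.96
= 3.01 per hour


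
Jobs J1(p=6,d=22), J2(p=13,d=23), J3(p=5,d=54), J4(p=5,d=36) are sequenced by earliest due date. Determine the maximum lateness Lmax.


EDD order: J1 → J2 → J4 → J3
Completion and lateness:
  J1: C=6, d=22, L=6-22=-16
  J2: C=19, d=23, L=19-23=-4
  J4: C=24, d=36, L=24-36=-12
  J3: C=29, d=54, L=29-54=-25
Lmax = max(-16, -4, -12, -25)
= -4


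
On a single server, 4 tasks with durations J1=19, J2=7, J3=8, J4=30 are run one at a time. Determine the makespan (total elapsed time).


Sequential makespan: sum all processing times
= 19 + 7 + 8 + 30
= 64 time units


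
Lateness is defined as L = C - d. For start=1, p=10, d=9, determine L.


Completion = 1 + 10 = 11
Lateness = C - d = 11 - 9
= 2


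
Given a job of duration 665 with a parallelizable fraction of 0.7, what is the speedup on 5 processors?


Amdahl's law: T_p = T × ((1-p) + p/N)
= 665 × ((1-0.7) + 0.7/5)
= 665 × (0.30 + 0.1400)
= 665 × 0.4400
= 292.60
Speedup = 665/292.60
= 2.27×


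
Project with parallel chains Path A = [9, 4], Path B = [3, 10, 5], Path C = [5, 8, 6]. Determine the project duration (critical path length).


Path A: 9 + 4 = 13
Path B: 3 + 10 + 5 = 18
Path C: 5 + 8 + 6 = 19
Critical path = longest = max(13, 18, 19)
= 19 (Path C)


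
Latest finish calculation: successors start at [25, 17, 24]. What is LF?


LF = min of all successor start times
Successors start at: [25, 17, 24]
LF = min(25, 17, 24)
= 17


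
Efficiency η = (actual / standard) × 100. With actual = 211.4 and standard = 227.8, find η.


Efficiency = (actual / standard) × 100
= (211.4 / 227.8) × 100
= 92.8%


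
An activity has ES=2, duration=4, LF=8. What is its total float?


EF = ES + duration = 2 + 4 = 6
LS = LF - duration = 8 - 4 = 4
Total Float = LF - EF = 8 - 6
(or LS - ES = 4 - 2)
= 2


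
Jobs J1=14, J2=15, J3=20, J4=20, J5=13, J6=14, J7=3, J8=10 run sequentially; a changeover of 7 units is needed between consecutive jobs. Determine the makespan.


Makespan = Σ processing + (n-1) × setup
= (14 + 15 + 20 + 20 + 13 + 14 + 3 + 10) + (8-1)×7
= 109 + 49
= 158 time units


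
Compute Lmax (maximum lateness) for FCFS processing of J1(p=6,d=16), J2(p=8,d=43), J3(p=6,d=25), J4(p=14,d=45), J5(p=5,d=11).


Lateness per job (L = C - d):
  J1: C=6, d=16, L=-10
  J2: C=14, d=43, L=-29
  J3: C=20, d=25, L=-5
  J4: C=34, d=45, L=-11
  J5: C=39, d=11, L=28
Lmax = max(-10, -29, -5, -11, 28)
= 28


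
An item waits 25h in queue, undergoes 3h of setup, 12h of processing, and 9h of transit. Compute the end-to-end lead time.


Lead time = queue + setup + processing + transit
= 25 + 3 + 12 + 9
= 49 hours


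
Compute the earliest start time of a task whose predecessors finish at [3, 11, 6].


ES = max of all predecessor completion times
Predecessors: [3, 11, 6]
ES = max(3, 11, 6)
= 11


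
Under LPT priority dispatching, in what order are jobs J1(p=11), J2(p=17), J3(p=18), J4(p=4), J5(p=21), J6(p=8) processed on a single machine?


LPT: sort by longest processing time first
  J5: p=21
  J3: p=18
  J2: p=17
  J1: p=11
  J6: p=8
  J4: p=4
Order: J5 → J3 → J2 → J1 → J6 → J4


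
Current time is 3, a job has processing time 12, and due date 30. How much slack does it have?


Slack = due - current_time - processing
= 30 - 3 - 12
= 15


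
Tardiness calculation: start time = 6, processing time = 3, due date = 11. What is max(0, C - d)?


Completion = start + processing = 6 + 3 = 9
Tardiness = max(0, C - d) = max(0, 9 - 11)
= max(0, -2)
= 0


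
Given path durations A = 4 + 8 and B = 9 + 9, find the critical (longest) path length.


Path A: 4 + 8 = 12
Path B: 9 + 9 = 18
Critical path = longest = max(12, 18)
= 18 (Path B)


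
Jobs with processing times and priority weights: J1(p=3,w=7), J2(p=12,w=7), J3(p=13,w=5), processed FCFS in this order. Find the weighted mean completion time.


Completion times:
  J1: C=3, w×C=7×3=21
  J2: C=15, w×C=7×15=105
  J3: C=28, w×C=5×28=140
Sum w×C = 266
Sum w = 19
Weighted avg = 266/19
= 14.00


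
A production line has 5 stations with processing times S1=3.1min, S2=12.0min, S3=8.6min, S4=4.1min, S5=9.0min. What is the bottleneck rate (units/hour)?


Bottleneck = longest station time
Station times: [3.1, 12.0, 8.6, 4.1, 9.0]
Max = 12.0 min
Rate = 60 / 12.0
= 5.00 units/hour (bottleneck: 12.0min)


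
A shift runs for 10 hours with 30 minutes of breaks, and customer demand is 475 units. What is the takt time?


Available = 10×60 - 30 = 570 min
Takt time = 570 / 475
= 1.20 min/unit


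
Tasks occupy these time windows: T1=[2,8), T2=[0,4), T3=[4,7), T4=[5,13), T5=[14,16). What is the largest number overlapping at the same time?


Check each time point for overlaps:
  t=5: 3 tasks active (T1, T3, T4)
Max concurrent = 3


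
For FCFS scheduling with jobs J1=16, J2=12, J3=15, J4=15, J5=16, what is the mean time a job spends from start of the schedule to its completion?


Completion times:
  J1: completes at 16
  J2: completes at 28
  J3: completes at 43
  J4: completes at 58
  J5: completes at 74
Sum = 219
Average = 219/5
= 43.80


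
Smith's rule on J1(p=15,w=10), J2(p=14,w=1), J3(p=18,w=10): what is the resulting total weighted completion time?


WSPT order (by p/w): J1 → J3 → J2
  J1: C=15, w·C=10×15=150
  J3: C=33, w·C=10×33=330
  J2: C=47, w·C=1×47=47
Σ w·C = 527
= 527


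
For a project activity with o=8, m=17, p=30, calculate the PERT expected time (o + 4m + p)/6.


te = (o + 4m + p) / 6
= (8 + 4×17 + 30) / 6
= (8 + 68 + 30) / 6
= 106 / 6
= 17.67


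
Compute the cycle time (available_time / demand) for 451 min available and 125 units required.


Cycle time = available time / demand
= 451 / 125
= 3.61 min/unit


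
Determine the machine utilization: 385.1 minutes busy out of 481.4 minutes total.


Utilization = busy / total × 100
= 385.1 / 481.4 × 100
= 80.0%


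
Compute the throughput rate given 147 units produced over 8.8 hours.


Throughput = units / time
= 147 / 8.8
= 16.7 units/hour


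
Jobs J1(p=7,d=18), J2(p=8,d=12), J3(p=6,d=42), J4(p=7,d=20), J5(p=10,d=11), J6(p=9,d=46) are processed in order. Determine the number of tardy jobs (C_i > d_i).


Completion vs due date:
  J1: C=7, d=18 → on time
  J2: C=15, d=12 → TARDY
  J3: C=21, d=42 → on time
  J4: C=28, d=20 → TARDY
  J5: C=38, d=11 → TARDY
  J6: C=47, d=46 → TARDY
Tardy jobs: J2, J4, J5, J6
Count = 4


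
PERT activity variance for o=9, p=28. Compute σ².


σ² = ((p - o) / 6)² = (p - o)² / 36
= (28 - 9)² / 36
= 19² / 36
= 361 / 36
= 10.0278


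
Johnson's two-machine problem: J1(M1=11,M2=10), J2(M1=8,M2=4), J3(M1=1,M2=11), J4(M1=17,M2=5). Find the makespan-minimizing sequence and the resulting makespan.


Johnson's rule:
Group 1 (M1≤M2, sort by M1): ['J3']
Group 2 (M1>M2, sort desc M2): ['J1', 'J4', 'J2']
Sequence: J3 → J1 → J4 → J2
Makespan calculation:
  J3: M1 done=1, M2 done=12
  J1: M1 done=12, M2 done=22
  J4: M1 done=29, M2 done=34
  J2: M1 done=37, M2 done=41
= Sequence: J3 → J1 → J4 → J2, Makespan: 41


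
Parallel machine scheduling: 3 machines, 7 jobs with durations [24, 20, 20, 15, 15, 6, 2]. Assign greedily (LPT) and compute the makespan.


Jobs (LPT sorted): [24, 20, 20, 15, 15, 6, 2]
Machines: 3
  J=24 → Machine 1 (load: 0+24=24)
  J=20 → Machine 2 (load: 0+20=20)
  J=20 → Machine 3 (load: 0+20=20)
  J=15 → Machine 2 (load: 20+15=35)
  J=15 → Machine 3 (load: 20+15=35)
  J=6 → Machine 1 (load: 24+6=30)
  J=2 → Machine 1 (load: 30+2=32)
Machine loads: [32, 35, 35]
Makespan = max = 35 time units


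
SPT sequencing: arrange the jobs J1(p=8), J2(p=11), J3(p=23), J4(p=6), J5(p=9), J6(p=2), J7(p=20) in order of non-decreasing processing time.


SPT: sort by shortest processing time
  J6: p=2
  J4: p=6
  J1: p=8
  J5: p=9
  J2: p=11
  J7: p=20
  J3: p=23
Order: J6 → J4 → J1 → J5 → J2 → J7 → J3


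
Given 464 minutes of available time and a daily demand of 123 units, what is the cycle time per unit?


Cycle time = available time / demand
= 464 / 123
= 3.77 min/unit


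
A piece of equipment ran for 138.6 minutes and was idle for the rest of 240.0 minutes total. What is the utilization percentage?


Utilization = busy / total × 100
= 138.6 / 240.0 × 100
= 57.8%


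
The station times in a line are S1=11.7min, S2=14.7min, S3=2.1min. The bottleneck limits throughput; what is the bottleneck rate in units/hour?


Bottleneck = longest station time
Station times: [11.7, 14.7, 2.1]
Max = 14.7 min
Rate = 60 / 14.7
= 4.08 units/hour (bottleneck: 14.7min)


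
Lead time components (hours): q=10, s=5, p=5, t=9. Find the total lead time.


Lead time = queue + setup + processing + transit
= 10 + 5 + 5 + 9
= 29 hours


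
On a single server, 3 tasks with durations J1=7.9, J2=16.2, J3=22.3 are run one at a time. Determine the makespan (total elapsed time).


Sequential makespan: sum all processing times
= 7.9 + 16.2 + 22.3
= 46.4 time units


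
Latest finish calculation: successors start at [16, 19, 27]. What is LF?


LF = min of all successor start times
Successors start at: [16, 19, 27]
LF = min(16, 19, 27)
= 16


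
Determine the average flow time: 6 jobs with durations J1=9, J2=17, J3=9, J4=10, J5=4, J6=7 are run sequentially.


Completion times:
  J1: completes at 9
  J2: completes at 26
  J3: completes at 35
  J4: completes at 45
  J5: completes at 49
  J6: completes at 56
Sum = 220
Average = 220/6
= 36.67


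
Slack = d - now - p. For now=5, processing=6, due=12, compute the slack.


Slack = due - current_time - processing
= 12 - 5 - 6
= 1


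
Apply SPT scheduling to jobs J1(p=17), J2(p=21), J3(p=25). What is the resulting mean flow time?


SPT order: J1 → J2 → J3
Completion times:
  J1: C=17
  J2: C=38
  J3: C=63
Sum = 118, n = 3
Mean flow = 118/3
= 39.33


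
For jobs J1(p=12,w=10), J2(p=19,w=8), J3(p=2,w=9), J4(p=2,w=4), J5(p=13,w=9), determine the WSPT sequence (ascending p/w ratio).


WSPT (Smith's rule): sort by p/w ascending
  J3: p/w = 2/9 = 0.222
  J4: p/w = 2/4 = 0.500
  J1: p/w = 12/10 = 1.200
  J5: p/w = 13/9 = 1.444
  J2: p/w = 19/8 = 2.375
Order: J3 → J4 → J1 → J5 → J2


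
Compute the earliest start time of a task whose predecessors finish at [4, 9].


ES = max of all predecessor completion times
Predecessors: [4, 9]
ES = max(4, 9)
= 9


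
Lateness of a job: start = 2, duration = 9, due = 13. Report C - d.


Completion = 2 + 9 = 11
Lateness = C - d = 11 - 13
= -2


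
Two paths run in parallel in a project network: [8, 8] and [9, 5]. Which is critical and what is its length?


Path A: 8 + 8 = 16
Path B: 9 + 5 = 14
Critical path = longest = max(16, 14)
= 16 (Path A)


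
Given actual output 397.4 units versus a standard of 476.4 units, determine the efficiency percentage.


Efficiency = (actual / standard) × 100
= (397.4 / 476.4) × 100
= 83.4%


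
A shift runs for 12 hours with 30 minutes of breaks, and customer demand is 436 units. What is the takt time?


Available = 12×60 - 30 = 690 min
Takt time = 690 / 436
= 1.58 min/unit


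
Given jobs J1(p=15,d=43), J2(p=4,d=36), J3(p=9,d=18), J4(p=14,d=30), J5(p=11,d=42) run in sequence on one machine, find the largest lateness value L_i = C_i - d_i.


Lateness per job (L = C - d):
  J1: C=15, d=43, L=-28
  J2: C=19, d=36, L=-17
  J3: C=28, d=18, L=10
  J4: C=42, d=30, L=12
  J5: C=53, d=42, L=11
Lmax = max(-28, -17, 10, 12, 11)
= 12


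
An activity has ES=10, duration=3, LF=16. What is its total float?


EF = ES + duration = 10 + 3 = 13
LS = LF - duration = 16 - 3 = 13
Total Float = LF - EF = 16 - 13
(or LS - ES = 13 - 10)
= 3


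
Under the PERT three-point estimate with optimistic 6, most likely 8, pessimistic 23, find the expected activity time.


te = (o + 4m + p) / 6
= (6 + 4×8 + 23) / 6
= (6 + 32 + 23) / 6
= 61 / 6
= 10.17


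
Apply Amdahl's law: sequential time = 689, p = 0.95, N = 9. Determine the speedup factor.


Amdahl's law: T_p = T × ((1-p) + p/N)
= 689 × ((1-0.95) + 0.95/9)
= 689 × (0.05 + 0.1056)
= 689 × 0.1556
= 107.18
Speedup = 689/107.18
= 6.43×


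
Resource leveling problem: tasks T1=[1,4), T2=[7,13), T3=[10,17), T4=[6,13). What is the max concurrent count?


Check each time point for overlaps:
  t=10: 3 tasks active (T2, T3, T4)
Max concurrent = 3


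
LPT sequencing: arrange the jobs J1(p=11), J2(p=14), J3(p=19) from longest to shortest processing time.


LPT: sort by longest processing time first
  J3: p=19
  J2: p=14
  J1: p=11
Order: J3 → J2 → J1


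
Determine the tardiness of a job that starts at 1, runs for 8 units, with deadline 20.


Completion = start + processing = 1 + 8 = 9
Tardiness = max(0, C - d) = max(0, 9 - 20)
= max(0, -11)
= 0


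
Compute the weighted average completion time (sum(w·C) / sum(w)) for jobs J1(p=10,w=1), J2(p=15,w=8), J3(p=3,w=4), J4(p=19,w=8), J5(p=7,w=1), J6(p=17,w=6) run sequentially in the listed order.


Completion times:
  J1: C=10, w×C=1×10=10
  J2: C=25, w×C=8×25=200
  J3: C=28, w×C=4×28=112
  J4: C=47, w×C=8×47=376
  J5: C=54, w×C=1×54=54
  J6: C=71, w×C=6×71=426
Sum w×C = 1178
Sum w = 28
Weighted avg = 1178/28
= 42.07


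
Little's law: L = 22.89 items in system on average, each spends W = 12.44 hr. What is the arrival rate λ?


Little's law: L = λW → λ = L / W
= 22.89 / 12.44
= 1.84 per hour


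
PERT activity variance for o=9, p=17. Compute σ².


σ² = ((p - o) / 6)² = (p - o)² / 36
= (17 - 9)² / 36
= 8² / 36
= 64 / 36
= 1.7778


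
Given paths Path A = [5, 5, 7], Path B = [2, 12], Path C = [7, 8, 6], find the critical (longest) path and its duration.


Path A: 5 + 5 + 7 = 17
Path B: 2 + 12 = 14
Path C: 7 + 8 + 6 = 21
Critical path = longest = max(17, 14, 21)
= 21 (Path C)


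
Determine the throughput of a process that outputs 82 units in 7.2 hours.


Throughput = units / time
= 82 / 7.2
= 11.4 units/hour


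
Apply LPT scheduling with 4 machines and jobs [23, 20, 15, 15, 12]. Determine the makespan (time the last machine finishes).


Jobs (LPT sorted): [23, 20, 15, 15, 12]
Machines: 4
  J=23 → Machine 1 (load: 0+23=23)
  J=20 → Machine 2 (load: 0+20=20)
  J=15 → Machine 3 (load: 0+15=15)
  J=15 → Machine 4 (load: 0+15=15)
  J=12 → Machine 3 (load: 15+12=27)
Machine loads: [23, 20, 27, 15]
Makespan = max = 27 time units


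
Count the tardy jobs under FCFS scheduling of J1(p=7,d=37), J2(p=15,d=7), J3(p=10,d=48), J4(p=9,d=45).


Completion vs due date:
  J1: C=7, d=37 → on time
  J2: C=22, d=7 → TARDY
  J3: C=32, d=48 → on time
  J4: C=41, d=45 → on time
Tardy jobs: J2
Count = 1


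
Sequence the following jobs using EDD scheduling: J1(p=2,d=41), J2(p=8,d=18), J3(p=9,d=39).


EDD: sort by earliest due date
  J2: d=18, p=8
  J3: d=39, p=9
  J1: d=41, p=2
Order: J2 → J3 → J1


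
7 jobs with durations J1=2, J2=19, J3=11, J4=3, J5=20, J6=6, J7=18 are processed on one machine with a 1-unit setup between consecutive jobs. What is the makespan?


Makespan = Σ processing + (n-1) × setup
= (2 + 19 + 11 + 3 + 20 + 6 + 18) + (7-1)×1
= 79 + 6
= 85 time units


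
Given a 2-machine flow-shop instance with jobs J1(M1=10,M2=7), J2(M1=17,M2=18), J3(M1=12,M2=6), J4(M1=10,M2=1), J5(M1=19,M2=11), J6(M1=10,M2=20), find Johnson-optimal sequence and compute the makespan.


Johnson's rule:
Group 1 (M1≤M2, sort by M1): ['J6', 'J2']
Group 2 (M1>M2, sort desc M2): ['J5', 'J1', 'J3', 'J4']
Sequence: J6 → J2 → J5 → J1 → J3 → J4
Makespan calculation:
  J6: M1 done=10, M2 done=30
  J2: M1 done=27, M2 done=48
  J5: M1 done=46, M2 done=59
  J1: M1 done=56, M2 done=66
  J3: M1 done=68, M2 done=74
  J4: M1 done=78, M2 done=79
= Sequence: J6 → J2 → J5 → J1 → J3 → J4, Makespan: 79


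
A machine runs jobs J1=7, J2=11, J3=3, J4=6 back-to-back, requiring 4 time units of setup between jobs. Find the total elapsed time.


Makespan = Σ processing + (n-1) × setup
= (7 + 11 + 3 + 6) + (4-1)×4
= 27 + 12
= 39 time units


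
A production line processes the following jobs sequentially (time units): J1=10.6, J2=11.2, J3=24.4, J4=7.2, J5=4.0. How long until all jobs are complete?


Sequential makespan: sum all processing times
= 10.6 + 11.2 + 24.4 + 7.2 + 4.0
= 57.4 time units


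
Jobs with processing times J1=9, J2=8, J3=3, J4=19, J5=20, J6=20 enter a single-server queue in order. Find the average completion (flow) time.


Completion times:
  J1: completes at 9
  J2: completes at 17
  J3: completes at 20
  J4: completes at 39
  J5: completes at 59
  J6: completes at 79
Sum = 223
Average = 223/6
= 37.17


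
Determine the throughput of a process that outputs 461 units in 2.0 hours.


Throughput = units / time
= 461 / 2.0
= 230.5 units/hour


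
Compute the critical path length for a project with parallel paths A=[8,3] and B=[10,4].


Path A: 8 + 3 = 11
Path B: 10 + 4 = 14
Critical path = longest = max(11, 14)
= 14 (Path B)


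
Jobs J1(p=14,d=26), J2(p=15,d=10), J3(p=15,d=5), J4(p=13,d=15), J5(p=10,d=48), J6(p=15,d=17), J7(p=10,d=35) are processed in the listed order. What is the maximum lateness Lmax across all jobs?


Lateness per job (L = C - d):
  J1: C=14, d=26, L=-12
  J2: C=29, d=10, L=19
  J3: C=44, d=5, L=39
  J4: C=57, d=15, L=42
  J5: C=67, d=48, L=19
  J6: C=82, d=17, L=65
  J7: C=92, d=35, L=57
Lmax = max(-12, 19, 39, 42, 19, 65, 57)
= 65


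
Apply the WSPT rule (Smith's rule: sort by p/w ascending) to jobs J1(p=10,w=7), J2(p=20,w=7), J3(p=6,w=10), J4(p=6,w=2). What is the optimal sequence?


WSPT (Smith's rule): sort by p/w ascending
  J3: p/w = 6/10 = 0.600
  J1: p/w = 10/7 = 1.429
  J2: p/w = 20/7 = 2.857
  J4: p/w = 6/2 = 3.000
Order: J3 → J1 → J2 → J4


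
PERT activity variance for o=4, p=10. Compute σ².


σ² = ((p - o) / 6)² = (p - o)² / 36
= (10 - 4)² / 36
= 6² / 36
= 36 / 36
= 1.0000


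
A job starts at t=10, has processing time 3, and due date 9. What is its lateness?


Completion = 10 + 3 = 13
Lateness = C - d = 13 - 9
= 4


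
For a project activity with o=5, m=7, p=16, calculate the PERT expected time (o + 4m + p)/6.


te = (o + 4m + p) / 6
= (5 + 4×7 + 16) / 6
= (5 + 28 + 16) / 6
= 49 / 6
= 8.17


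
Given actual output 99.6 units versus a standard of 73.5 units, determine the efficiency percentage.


Efficiency = (actual / standard) × 100
= (99.6 / 73.5) × 100
= 135.5%


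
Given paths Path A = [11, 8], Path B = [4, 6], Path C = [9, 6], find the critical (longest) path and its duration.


Path A: 11 + 8 = 19
Path B: 4 + 6 = 10
Path C: 9 + 6 = 15
Critical path = longest = max(19, 10, 15)
= 19 (Path A)


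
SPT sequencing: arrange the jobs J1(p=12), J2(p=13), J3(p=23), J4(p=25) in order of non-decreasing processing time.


SPT: sort by shortest processing time
  J1: p=12
  J2: p=13
  J3: p=23
  J4: p=25
Order: J1 → J2 → J3 → J4


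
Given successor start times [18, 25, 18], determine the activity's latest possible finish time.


LF = min of all successor start times
Successors start at: [18, 25, 18]
LF = min(18, 25, 18)
= 18


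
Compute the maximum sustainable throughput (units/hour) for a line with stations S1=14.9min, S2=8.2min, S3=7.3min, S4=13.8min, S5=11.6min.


Bottleneck = longest station time
Station times: [14.9, 8.2, 7.3, 13.8, 11.6]
Max = 14.9 min
Rate = 60 / 14.9
= 4.03 units/hour (bottleneck: 14.9min)


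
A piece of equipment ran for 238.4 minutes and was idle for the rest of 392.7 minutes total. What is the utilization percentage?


Utilization = busy / total × 100
= 238.4 / 392.7 × 100
= 60.7%


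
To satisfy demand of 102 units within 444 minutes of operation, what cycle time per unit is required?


Cycle time = available time / demand
= 444 / 102
= 4.35 min/unit


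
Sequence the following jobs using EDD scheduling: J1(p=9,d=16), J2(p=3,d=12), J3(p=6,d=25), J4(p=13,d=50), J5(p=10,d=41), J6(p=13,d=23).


EDD: sort by earliest due date
  J2: d=12, p=3
  J1: d=16, p=9
  J6: d=23, p=13
  J3: d=25, p=6
  J5: d=41, p=10
  J4: d=50, p=13
Order: J2 → J1 → J6 → J3 → J5 → J4


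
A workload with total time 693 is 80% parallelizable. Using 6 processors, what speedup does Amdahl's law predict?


Amdahl's law: T_p = T × ((1-p) + p/N)
= 693 × ((1-0.8) + 0.8/6)
= 693 × (0.20 + 0.1333)
= 693 × 0.3333
= 231.00
Speedup = 693/231.00
= 3.00×


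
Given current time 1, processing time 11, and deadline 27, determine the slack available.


Slack = due - current_time - processing
= 27 - 1 - 11
= 15


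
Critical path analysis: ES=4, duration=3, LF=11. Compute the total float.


EF = ES + duration = 4 + 3 = 7
LS = LF - duration = 11 - 3 = 8
Total Float = LF - EF = 11 - 7
(or LS - ES = 8 - 4)
= 4


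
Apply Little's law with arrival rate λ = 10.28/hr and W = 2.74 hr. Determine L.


Little's law: L = λ × W
= 10.28 × 2.74
= 28.17


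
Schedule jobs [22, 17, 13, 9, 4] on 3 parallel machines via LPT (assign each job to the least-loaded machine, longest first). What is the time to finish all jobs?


Jobs (LPT sorted): [22, 17, 13, 9, 4]
Machines: 3
  J=22 → Machine 1 (load: 0+22=22)
  J=17 → Machine 2 (load: 0+17=17)
  J=13 → Machine 3 (load: 0+13=13)
  J=9 → Machine 3 (load: 13+9=22)
  J=4 → Machine 2 (load: 17+4=21)
Machine loads: [22, 21, 22]
Makespan = max = 22 time units


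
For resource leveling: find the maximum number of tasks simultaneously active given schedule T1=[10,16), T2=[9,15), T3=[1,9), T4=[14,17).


Check each time point for overlaps:
  t=14: 3 tasks active (T1, T2, T4)
Max concurrent = 3


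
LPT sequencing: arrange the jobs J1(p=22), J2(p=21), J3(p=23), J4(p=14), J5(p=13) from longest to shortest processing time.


LPT: sort by longest processing time first
  J3: p=23
  J1: p=22
  J2: p=21
  J4: p=14
  J5: p=13
Order: J3 → J1 → J2 → J4 → J5


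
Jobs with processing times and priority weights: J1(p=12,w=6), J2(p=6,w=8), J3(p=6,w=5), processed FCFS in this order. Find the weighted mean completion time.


Completion times:
  J1: C=12, w×C=6×12=72
  J2: C=18, w×C=8×18=144
  J3: C=24, w×C=5×24=120
Sum w×C = 336
Sum w = 19
Weighted avg = 336/19
= 17.68


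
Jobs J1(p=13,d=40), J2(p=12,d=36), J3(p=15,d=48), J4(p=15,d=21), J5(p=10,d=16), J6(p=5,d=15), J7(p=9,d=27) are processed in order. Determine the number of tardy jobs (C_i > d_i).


Completion vs due date:
  J1: C=13, d=40 → on time
  J2: C=25, d=36 → on time
  J3: C=40, d=48 → on time
  J4: C=55, d=21 → TARDY
  J5: C=65, d=16 → TARDY
  J6: C=70, d=15 → TARDY
  J7: C=79, d=27 → TARDY
Tardy jobs: J4, J5, J6, J7
Count = 4


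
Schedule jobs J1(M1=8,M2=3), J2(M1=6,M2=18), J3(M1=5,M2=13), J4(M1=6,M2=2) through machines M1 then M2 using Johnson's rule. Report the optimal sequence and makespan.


Johnson's rule:
Group 1 (M1≤M2, sort by M1): ['J3', 'J2']
Group 2 (M1>M2, sort desc M2): ['J1', 'J4']
Sequence: J3 → J2 → J1 → J4
Makespan calculation:
  J3: M1 done=5, M2 done=18
  J2: M1 done=11, M2 done=36
  J1: M1 done=19, M2 done=39
  J4: M1 done=25, M2 done=41
= Sequence: J3 → J2 → J1 → J4, Makespan: 41


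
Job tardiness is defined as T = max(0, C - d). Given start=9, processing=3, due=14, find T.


Completion = start + processing = 9 + 3 = 12
Tardiness = max(0, C - d) = max(0, 12 - 14)
= max(0, -2)
= 0


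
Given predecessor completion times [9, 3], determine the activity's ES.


ES = max of all predecessor completion times
Predecessors: [9, 3]
ES = max(9, 3)
= 9


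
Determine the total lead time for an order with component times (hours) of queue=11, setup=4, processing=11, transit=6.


Lead time = queue + setup + processing + transit
= 11 + 4 + 11 + 6
= 32 hours


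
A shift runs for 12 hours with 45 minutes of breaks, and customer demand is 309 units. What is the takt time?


Available = 12×60 - 45 = 675 min
Takt time = 675 / 309
= 2.18 min/unit


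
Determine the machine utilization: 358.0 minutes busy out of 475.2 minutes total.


Utilization = busy / total × 100
= 358.0 / 475.2 × 100
= 75.3%


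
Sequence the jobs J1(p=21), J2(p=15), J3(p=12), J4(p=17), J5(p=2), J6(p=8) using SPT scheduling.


SPT: sort by shortest processing time
  J5: p=2
  J6: p=8
  J3: p=12
  J2: p=15
  J4: p=17
  J1: p=21
Order: J5 → J6 → J3 → J2 → J4 → J1


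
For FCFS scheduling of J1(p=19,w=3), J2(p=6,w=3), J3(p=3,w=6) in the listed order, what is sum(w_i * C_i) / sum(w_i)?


Completion times:
  J1: C=19, w×C=3×19=57
  J2: C=25, w×C=3×25=75
  J3: C=28, w×C=6×28=168
Sum w×C = 300
Sum w = 12
Weighted avg = 300/12
= 25.00


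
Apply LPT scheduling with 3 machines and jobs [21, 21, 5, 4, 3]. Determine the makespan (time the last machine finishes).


Jobs (LPT sorted): [21, 21, 5, 4, 3]
Machines: 3
  J=21 → Machine 1 (load: 0+21=21)
  J=21 → Machine 2 (load: 0+21=21)
  J=5 → Machine 3 (load: 0+5=5)
  J=4 → Machine 3 (load: 5+4=9)
  J=3 → Machine 3 (load: 9+3=12)
Machine loads: [21, 21, 12]
Makespan = max = 21 time units


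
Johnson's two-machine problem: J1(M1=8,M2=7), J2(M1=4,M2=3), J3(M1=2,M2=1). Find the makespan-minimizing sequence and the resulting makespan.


Johnson's rule:
Group 1 (M1≤M2, sort by M1): []
Group 2 (M1>M2, sort desc M2): ['J1', 'J2', 'J3']
Sequence: J1 → J2 → J3
Makespan calculation:
  J1: M1 done=8, M2 done=15
  J2: M1 done=12, M2 done=18
  J3: M1 done=14, M2 done=19
= Sequence: J1 → J2 → J3, Makespan: 19


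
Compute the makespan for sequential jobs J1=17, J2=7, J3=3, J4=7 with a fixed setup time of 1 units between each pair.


Makespan = Σ processing + (n-1) × setup
= (17 + 7 + 3 + 7) + (4-1)×1
= 34 + 3
= 37 time units


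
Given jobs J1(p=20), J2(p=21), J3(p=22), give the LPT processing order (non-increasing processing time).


LPT: sort by longest processing time first
  J3: p=22
  J2: p=21
  J1: p=20
Order: J3 → J2 → J1


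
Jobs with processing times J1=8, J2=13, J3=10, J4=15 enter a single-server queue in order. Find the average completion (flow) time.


Completion times:
  J1: completes at 8
  J2: completes at 21
  J3: completes at 31
  J4: completes at 46
Sum = 106
Average = 106/4
= 26.50


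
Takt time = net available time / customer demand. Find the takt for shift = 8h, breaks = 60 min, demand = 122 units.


Available = 8×60 - 60 = 420 min
Takt time = 420 / 122
= 3.44 min/unit


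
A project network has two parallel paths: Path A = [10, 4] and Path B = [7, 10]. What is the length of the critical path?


Path A: 10 + 4 = 14
Path B: 7 + 10 = 17
Critical path = longest = max(14, 17)
= 17 (Path B)


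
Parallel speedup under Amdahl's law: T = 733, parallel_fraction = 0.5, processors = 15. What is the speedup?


Amdahl's law: T_p = T × ((1-p) + p/N)
= 733 × ((1-0.5) + 0.5/15)
= 733 × (0.50 + 0.0333)
= 733 × 0.5333
= 390.93
Speedup = 733/390.93
= 1.88×


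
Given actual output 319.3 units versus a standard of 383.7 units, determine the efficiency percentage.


Efficiency = (actual / standard) × 100
= (319.3 / 383.7) × 100
= 83.2%


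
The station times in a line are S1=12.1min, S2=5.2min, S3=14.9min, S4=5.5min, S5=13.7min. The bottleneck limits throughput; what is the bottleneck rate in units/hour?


Bottleneck = longest station time
Station times: [12.1, 5.2, 14.9, 5.5, 13.7]
Max = 14.9 min
Rate = 60 / 14.9
= 4.03 units/hour (bottleneck: 14.9min)


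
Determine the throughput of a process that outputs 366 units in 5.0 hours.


Throughput = units / time
= 366 / 5.0
= 73.2 units/hour


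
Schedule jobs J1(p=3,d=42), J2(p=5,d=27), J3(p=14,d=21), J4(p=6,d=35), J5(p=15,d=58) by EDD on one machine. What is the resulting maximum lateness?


EDD order: J3 → J2 → J4 → J1 → J5
Completion and lateness:
  J3: C=14, d=21, L=14-21=-7
  J2: C=19, d=27, L=19-27=-8
  J4: C=25, d=35, L=25-35=-10
  J1: C=28, d=42, L=28-42=-14
  J5: C=43, d=58, L=43-58=-15
Lmax = max(-7, -8, -10, -14, -15)
= -7


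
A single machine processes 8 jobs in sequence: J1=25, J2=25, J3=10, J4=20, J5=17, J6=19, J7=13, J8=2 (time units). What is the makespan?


Sequential makespan: sum all processing times
= 25 + 25 + 10 + 20 + 17 + 19 + 13 + 2
= 131 time units


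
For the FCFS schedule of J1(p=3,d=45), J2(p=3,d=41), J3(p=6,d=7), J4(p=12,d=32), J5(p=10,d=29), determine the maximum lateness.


Lateness per job (L = C - d):
  J1: C=3, d=45, L=-42
  J2: C=6, d=41, L=-35
  J3: C=12, d=7, L=5
  J4: C=24, d=32, L=-8
  J5: C=34, d=29, L=5
Lmax = max(-42, -35, 5, -8, 5)
= 5


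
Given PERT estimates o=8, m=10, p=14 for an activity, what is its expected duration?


te = (o + 4m + p) / 6
= (8 + 4×10 + 14) / 6
= (8 + 40 + 14) / 6
= 62 / 6
= 10.33


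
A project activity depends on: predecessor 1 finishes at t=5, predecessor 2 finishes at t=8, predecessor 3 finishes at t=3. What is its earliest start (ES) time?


ES = max of all predecessor completion times
Predecessors: [5, 8, 3]
ES = max(5, 8, 3)
= 8


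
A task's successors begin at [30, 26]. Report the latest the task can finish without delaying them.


LF = min of all successor start times
Successors start at: [30, 26]
LF = min(30, 26)
= 26


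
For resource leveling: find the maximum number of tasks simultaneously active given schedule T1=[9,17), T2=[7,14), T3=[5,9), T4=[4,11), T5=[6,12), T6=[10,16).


Check each time point for overlaps:
  t=10: 5 tasks active (T1, T2, T4, T5, T6)
Max concurrent = 5


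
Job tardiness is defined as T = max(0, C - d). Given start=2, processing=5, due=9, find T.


Completion = start + processing = 2 + 5 = 7
Tardiness = max(0, C - d) = max(0, 7 - 9)
= max(0, -2)
= 0


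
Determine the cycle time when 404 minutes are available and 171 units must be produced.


Cycle time = available time / demand
= 404 / 171
= 2.36 min/unit


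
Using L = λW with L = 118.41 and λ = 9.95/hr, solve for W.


Little's law: L = λW → W = L / λ
= 118.41 / 9.95
= 11.90 hours


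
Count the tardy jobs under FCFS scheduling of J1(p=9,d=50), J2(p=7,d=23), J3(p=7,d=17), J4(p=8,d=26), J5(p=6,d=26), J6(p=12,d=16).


Completion vs due date:
  J1: C=9, d=50 → on time
  J2: C=16, d=23 → on time
  J3: C=23, d=17 → TARDY
  J4: C=31, d=26 → TARDY
  J5: C=37, d=26 → TARDY
  J6: C=49, d=16 → TARDY
Tardy jobs: J3, J4, J5, J6
Count = 4


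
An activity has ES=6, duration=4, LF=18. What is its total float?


EF = ES + duration = 6 + 4 = 10
LS = LF - duration = 18 - 4 = 14
Total Float = LF - EF = 18 - 10
(or LS - ES = 14 - 6)
= 8


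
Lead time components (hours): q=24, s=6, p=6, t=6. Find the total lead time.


Lead time = queue + setup + processing + transit
= 24 + 6 + 6 + 6
= 42 hours


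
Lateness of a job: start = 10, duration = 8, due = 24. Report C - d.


Completion = 10 + 8 = 18
Lateness = C - d = 18 - 24
= -6


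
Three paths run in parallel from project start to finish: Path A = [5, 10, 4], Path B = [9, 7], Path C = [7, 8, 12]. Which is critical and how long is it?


Path A: 5 + 10 + 4 = 19
Path B: 9 + 7 = 16
Path C: 7 + 8 + 12 = 27
Critical path = longest = max(19, 16, 27)
= 27 (Path C)


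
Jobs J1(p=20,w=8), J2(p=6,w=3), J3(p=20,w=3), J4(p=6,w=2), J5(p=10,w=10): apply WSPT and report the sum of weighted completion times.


WSPT order (by p/w): J5 → J2 → J1 → J4 → J3
  J5: C=10, w·C=10×10=100
  J2: C=16, w·C=3×16=48
  J1: C=36, w·C=8×36=288
  J4: C=42, w·C=2×42=84
  J3: C=62, w·C=3×62=186
Σ w·C = 706
= 706


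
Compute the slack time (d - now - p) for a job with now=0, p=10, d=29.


Slack = due - current_time - processing
= 29 - 0 - 10
= 19


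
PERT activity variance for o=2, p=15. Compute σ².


σ² = ((p - o) / 6)² = (p - o)² / 36
= (15 - 2)² / 36
= 13² / 36
= 169 / 36
= 4.6944


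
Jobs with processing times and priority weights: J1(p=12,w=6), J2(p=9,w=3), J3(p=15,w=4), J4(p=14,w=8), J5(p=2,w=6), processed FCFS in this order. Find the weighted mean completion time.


Completion times:
  J1: C=12, w×C=6×12=72
  J2: C=21, w×C=3×21=63
  J3: C=36, w×C=4×36=144
  J4: C=50, w×C=8×50=400
  J5: C=52, w×C=6×52=312
Sum w×C = 991
Sum w = 27
Weighted avg = 991/27
= 36.70


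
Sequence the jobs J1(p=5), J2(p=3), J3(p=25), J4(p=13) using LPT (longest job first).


LPT: sort by longest processing time first
  J3: p=25
  J4: p=13
  J1: p=5
  J2: p=3
Order: J3 → J4 → J1 → J2


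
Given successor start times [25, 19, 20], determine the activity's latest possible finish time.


LF = min of all successor start times
Successors start at: [25, 19, 20]
LF = min(25, 19, 20)
= 19


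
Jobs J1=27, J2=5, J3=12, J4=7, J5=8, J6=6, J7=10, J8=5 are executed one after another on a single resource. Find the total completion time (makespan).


Sequential makespan: sum all processing times
= 27 + 5 + 12 + 7 + 8 + 6 + 10 + 5
= 80 time units


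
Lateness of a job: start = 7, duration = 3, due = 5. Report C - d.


Completion = 7 + 3 = 10
Lateness = C - d = 10 - 5
= 5


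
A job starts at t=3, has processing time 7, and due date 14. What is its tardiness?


Completion = start + processing = 3 + 7 = 10
Tardiness = max(0, C - d) = max(0, 10 - 14)
= max(0, -4)
= 0


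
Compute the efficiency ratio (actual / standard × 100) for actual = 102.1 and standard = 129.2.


Efficiency = (actual / standard) × 100
= (102.1 / 129.2) × 100
= 79.0%


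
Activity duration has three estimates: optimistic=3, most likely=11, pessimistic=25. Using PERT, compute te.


te = (o + 4m + p) / 6
= (3 + 4×11 + 25) / 6
= (3 + 44 + 25) / 6
= 72 / 6
= 12.00


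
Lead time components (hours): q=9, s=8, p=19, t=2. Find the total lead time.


Lead time = queue + setup + processing + transit
= 9 + 8 + 19 + 2
= 38 hours


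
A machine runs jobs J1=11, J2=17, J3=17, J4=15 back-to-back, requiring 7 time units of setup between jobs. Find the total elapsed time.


Makespan = Σ processing + (n-1) × setup
= (11 + 17 + 17 + 15) + (4-1)×7
= 60 + 21
= 81 time units


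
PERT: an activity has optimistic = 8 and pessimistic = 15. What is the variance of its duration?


σ² = ((p - o) / 6)² = (p - o)² / 36
= (15 - 8)² / 36
= 7² / 36
= 49 / 36
= 1.3611


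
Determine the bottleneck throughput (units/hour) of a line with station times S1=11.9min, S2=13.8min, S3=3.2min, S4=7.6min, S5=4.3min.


Bottleneck = longest station time
Station times: [11.9, 13.8, 3.2, 7.6, 4.3]
Max = 13.8 min
Rate = 60 / 13.8
= 4.35 units/hour (bottleneck: 13.8min)


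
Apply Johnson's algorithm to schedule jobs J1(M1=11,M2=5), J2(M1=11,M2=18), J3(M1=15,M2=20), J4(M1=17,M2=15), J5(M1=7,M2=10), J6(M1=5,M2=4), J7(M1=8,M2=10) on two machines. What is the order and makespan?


Johnson's rule:
Group 1 (M1≤M2, sort by M1): ['J5', 'J7', 'J2', 'J3']
Group 2 (M1>M2, sort desc M2): ['J4', 'J1', 'J6']
Sequence: J5 → J7 → J2 → J3 → J4 → J1 → J6
Makespan calculation:
  J5: M1 done=7, M2 done=17
  J7: M1 done=15, M2 done=27
  J2: M1 done=26, M2 done=45
  J3: M1 done=41, M2 done=65
  J4: M1 done=58, M2 done=80
  J1: M1 done=69, M2 done=85
  J6: M1 done=74, M2 done=89
= Sequence: J5 → J7 → J2 → J3 → J4 → J1 → J6, Makespan: 89
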